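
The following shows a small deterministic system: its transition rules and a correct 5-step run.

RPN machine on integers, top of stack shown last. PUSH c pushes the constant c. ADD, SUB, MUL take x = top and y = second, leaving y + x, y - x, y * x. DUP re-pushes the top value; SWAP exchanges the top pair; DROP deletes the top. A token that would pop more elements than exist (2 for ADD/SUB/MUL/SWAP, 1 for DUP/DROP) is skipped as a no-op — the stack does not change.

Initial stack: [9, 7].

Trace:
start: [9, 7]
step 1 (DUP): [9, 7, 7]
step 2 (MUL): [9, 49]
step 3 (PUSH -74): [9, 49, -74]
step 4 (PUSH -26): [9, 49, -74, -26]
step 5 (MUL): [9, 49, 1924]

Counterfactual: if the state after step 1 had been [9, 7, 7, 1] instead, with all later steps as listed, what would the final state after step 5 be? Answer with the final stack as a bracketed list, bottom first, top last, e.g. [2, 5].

[9, 7, 7, 1924]

state after step 1 := [9, 7, 7, 1]
step 2 (MUL): [9, 7, 7]
step 3 (PUSH -74): [9, 7, 7, -74]
step 4 (PUSH -26): [9, 7, 7, -74, -26]
step 5 (MUL): [9, 7, 7, 1924]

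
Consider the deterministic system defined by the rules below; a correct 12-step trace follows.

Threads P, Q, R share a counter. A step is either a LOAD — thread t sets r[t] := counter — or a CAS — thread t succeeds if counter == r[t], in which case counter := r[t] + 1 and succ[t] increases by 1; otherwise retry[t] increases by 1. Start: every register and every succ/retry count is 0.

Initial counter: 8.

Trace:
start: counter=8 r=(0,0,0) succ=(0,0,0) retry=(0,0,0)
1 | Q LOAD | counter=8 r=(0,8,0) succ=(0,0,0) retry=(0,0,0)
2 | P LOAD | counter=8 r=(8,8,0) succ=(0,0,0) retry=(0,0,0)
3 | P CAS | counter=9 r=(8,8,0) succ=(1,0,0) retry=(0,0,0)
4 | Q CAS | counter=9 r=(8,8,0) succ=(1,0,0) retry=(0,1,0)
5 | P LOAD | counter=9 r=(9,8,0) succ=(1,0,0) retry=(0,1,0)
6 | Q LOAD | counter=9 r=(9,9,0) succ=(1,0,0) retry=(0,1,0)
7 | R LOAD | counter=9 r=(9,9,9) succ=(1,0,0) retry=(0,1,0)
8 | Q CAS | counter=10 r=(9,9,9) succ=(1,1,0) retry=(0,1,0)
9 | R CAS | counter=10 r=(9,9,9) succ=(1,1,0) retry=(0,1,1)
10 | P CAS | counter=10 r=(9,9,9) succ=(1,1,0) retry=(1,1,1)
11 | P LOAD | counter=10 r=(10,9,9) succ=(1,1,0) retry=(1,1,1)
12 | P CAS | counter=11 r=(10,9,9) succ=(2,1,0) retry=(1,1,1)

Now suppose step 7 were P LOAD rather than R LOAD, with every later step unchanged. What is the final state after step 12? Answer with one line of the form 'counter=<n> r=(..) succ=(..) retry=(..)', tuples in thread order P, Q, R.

(re-executing from step 7 with the substitution; state before step 7: counter=9 r=(9,9,0) succ=(1,0,0) retry=(0,1,0))
7 | P LOAD | counter=9 r=(9,9,0) succ=(1,0,0) retry=(0,1,0)
8 | Q CAS | counter=10 r=(9,9,0) succ=(1,1,0) retry=(0,1,0)
9 | R CAS | counter=10 r=(9,9,0) succ=(1,1,0) retry=(0,1,1)
10 | P CAS | counter=10 r=(9,9,0) succ=(1,1,0) retry=(1,1,1)
11 | P LOAD | counter=10 r=(10,9,0) succ=(1,1,0) retry=(1,1,1)
12 | P CAS | counter=11 r=(10,9,0) succ=(2,1,0) retry=(1,1,1)

counter=11 r=(10,9,0) succ=(2,1,0) retry=(1,1,1)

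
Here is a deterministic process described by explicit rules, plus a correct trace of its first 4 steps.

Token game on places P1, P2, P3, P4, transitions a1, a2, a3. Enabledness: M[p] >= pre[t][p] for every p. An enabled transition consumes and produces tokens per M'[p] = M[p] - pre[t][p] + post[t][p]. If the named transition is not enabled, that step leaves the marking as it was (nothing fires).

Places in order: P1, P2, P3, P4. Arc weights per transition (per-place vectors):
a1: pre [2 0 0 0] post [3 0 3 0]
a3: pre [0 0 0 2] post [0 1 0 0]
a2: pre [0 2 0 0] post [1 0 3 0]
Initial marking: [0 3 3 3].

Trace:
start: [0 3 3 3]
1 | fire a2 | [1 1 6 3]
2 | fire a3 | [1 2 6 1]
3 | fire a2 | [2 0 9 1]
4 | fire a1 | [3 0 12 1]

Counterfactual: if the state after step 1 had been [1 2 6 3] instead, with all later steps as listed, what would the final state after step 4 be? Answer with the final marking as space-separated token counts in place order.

3 1 12 1

state after step 1 := [1 2 6 3]
2 | fire a3 | [1 3 6 1]
3 | fire a2 | [2 1 9 1]
4 | fire a1 | [3 1 12 1]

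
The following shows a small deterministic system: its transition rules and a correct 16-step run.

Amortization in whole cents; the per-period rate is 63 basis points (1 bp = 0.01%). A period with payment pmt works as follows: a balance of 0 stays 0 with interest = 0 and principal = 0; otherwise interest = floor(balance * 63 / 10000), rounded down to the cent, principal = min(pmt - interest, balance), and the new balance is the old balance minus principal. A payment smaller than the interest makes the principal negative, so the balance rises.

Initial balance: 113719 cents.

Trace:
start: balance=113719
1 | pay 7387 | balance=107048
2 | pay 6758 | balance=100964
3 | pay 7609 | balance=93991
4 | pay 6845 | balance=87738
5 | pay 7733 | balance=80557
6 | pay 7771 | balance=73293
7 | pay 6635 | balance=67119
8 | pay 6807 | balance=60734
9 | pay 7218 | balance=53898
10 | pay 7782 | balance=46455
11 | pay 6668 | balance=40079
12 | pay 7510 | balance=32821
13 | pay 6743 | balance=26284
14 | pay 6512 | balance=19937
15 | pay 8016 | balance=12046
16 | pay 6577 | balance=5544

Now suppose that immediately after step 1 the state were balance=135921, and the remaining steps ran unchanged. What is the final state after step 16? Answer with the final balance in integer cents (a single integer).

37271

state after step 1 := balance=135921
2 | pay 6758 | balance=130019
3 | pay 7609 | balance=123229
4 | pay 6845 | balance=117160
5 | pay 7733 | balance=110165
6 | pay 7771 | balance=103088
7 | pay 6635 | balance=97102
8 | pay 6807 | balance=90906
9 | pay 7218 | balance=84260
10 | pay 7782 | balance=77008
11 | pay 6668 | balance=70825
12 | pay 7510 | balance=63761
13 | pay 6743 | balance=57419
14 | pay 6512 | balance=51268
15 | pay 8016 | balance=43574
16 | pay 6577 | balance=37271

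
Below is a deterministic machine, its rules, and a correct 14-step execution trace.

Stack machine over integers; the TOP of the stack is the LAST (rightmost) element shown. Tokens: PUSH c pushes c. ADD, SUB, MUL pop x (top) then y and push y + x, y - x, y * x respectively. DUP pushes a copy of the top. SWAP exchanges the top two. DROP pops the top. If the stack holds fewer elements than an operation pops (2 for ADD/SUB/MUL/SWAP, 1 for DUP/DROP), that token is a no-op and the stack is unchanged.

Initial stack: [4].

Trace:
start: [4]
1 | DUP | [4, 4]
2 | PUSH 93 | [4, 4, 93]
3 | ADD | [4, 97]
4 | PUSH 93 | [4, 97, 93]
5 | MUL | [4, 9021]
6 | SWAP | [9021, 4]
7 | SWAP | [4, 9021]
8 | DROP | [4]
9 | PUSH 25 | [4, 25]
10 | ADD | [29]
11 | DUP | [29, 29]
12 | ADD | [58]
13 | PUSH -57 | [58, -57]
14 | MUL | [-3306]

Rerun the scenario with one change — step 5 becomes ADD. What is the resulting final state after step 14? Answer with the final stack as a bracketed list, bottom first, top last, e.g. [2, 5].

[-3306]

(re-executing from step 5 with the substitution; state before step 5: [4, 97, 93])
5 | ADD | [4, 190]
6 | SWAP | [190, 4]
7 | SWAP | [4, 190]
8 | DROP | [4]
9 | PUSH 25 | [4, 25]
10 | ADD | [29]
11 | DUP | [29, 29]
12 | ADD | [58]
13 | PUSH -57 | [58, -57]
14 | MUL | [-3306]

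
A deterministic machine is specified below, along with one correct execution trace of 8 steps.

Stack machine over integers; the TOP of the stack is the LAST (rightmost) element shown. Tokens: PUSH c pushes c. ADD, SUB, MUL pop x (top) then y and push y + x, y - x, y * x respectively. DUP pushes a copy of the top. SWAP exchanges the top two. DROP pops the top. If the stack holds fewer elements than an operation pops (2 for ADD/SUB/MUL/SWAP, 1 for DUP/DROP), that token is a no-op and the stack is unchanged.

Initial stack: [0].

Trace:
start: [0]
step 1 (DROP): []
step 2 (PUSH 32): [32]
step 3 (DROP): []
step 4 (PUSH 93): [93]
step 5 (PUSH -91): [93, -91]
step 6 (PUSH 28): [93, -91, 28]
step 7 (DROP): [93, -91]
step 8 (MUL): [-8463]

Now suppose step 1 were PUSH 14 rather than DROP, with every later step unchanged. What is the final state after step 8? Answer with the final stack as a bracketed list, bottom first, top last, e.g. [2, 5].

(re-executing from step 1 with the substitution; state before step 1: [0])
step 1 (PUSH 14): [0, 14]
step 2 (PUSH 32): [0, 14, 32]
step 3 (DROP): [0, 14]
step 4 (PUSH 93): [0, 14, 93]
step 5 (PUSH -91): [0, 14, 93, -91]
step 6 (PUSH 28): [0, 14, 93, -91, 28]
step 7 (DROP): [0, 14, 93, -91]
step 8 (MUL): [0, 14, -8463]

[0, 14, -8463]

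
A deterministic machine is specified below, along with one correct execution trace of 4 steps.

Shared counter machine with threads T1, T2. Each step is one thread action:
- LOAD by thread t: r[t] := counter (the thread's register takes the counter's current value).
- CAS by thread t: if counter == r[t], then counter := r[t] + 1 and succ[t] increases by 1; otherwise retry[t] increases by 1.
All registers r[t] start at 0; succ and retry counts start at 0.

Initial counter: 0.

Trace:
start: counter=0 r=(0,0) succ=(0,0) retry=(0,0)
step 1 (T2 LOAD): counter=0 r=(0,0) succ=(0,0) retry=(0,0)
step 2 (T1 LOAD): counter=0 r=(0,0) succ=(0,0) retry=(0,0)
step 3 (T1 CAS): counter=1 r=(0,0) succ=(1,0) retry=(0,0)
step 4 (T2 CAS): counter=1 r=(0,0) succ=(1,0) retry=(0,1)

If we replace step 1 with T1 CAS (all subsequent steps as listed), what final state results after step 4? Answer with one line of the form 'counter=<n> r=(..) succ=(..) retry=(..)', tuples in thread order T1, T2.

(re-executing from step 1 with the substitution; state before step 1: counter=0 r=(0,0) succ=(0,0) retry=(0,0))
step 1 (T1 CAS): counter=1 r=(0,0) succ=(1,0) retry=(0,0)
step 2 (T1 LOAD): counter=1 r=(1,0) succ=(1,0) retry=(0,0)
step 3 (T1 CAS): counter=2 r=(1,0) succ=(2,0) retry=(0,0)
step 4 (T2 CAS): counter=2 r=(1,0) succ=(2,0) retry=(0,1)

counter=2 r=(1,0) succ=(2,0) retry=(0,1)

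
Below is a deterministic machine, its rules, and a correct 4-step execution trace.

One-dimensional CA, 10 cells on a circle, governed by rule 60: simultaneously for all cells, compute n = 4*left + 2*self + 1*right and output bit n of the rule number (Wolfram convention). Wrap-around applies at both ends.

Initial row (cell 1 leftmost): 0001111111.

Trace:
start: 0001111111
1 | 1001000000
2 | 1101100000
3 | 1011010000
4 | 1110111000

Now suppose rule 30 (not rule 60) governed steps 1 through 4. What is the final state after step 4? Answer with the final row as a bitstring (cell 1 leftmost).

(re-executing steps 1..4 under rule 30; state before step 1: 0001111111)
1 | 1011000000
2 | 1010100001
3 | 0010110011
4 | 1110101110

1110101110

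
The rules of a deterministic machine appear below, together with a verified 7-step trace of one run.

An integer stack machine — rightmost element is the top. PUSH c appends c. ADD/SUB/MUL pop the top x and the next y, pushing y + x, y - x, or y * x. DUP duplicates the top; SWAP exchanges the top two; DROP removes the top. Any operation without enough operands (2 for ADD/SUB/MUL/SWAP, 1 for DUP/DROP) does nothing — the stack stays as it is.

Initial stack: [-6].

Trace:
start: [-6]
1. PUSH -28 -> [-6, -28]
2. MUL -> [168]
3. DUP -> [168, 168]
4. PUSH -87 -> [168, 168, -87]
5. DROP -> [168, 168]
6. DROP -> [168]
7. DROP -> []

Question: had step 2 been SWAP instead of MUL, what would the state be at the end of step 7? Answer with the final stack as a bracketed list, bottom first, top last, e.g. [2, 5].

[-28]

(re-executing from step 2 with the substitution; state before step 2: [-6, -28])
2. SWAP -> [-28, -6]
3. DUP -> [-28, -6, -6]
4. PUSH -87 -> [-28, -6, -6, -87]
5. DROP -> [-28, -6, -6]
6. DROP -> [-28, -6]
7. DROP -> [-28]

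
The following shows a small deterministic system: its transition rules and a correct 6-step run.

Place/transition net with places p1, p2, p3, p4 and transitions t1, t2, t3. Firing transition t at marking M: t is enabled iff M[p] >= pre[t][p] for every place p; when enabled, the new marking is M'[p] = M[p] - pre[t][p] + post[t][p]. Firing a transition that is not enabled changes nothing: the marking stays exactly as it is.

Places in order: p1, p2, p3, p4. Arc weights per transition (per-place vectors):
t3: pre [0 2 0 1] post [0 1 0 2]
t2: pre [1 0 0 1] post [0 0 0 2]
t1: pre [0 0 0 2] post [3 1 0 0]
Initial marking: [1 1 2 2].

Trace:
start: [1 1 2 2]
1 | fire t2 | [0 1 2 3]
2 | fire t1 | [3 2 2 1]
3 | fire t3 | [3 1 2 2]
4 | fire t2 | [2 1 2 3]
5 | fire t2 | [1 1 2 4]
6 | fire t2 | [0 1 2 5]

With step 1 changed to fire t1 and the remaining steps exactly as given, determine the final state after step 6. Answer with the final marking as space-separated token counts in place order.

4 2 2 0

(re-executing from step 1 with the substitution; state before step 1: [1 1 2 2])
1 | fire t1 | [4 2 2 0]
2 | fire t1 | [4 2 2 0]
3 | fire t3 | [4 2 2 0]
4 | fire t2 | [4 2 2 0]
5 | fire t2 | [4 2 2 0]
6 | fire t2 | [4 2 2 0]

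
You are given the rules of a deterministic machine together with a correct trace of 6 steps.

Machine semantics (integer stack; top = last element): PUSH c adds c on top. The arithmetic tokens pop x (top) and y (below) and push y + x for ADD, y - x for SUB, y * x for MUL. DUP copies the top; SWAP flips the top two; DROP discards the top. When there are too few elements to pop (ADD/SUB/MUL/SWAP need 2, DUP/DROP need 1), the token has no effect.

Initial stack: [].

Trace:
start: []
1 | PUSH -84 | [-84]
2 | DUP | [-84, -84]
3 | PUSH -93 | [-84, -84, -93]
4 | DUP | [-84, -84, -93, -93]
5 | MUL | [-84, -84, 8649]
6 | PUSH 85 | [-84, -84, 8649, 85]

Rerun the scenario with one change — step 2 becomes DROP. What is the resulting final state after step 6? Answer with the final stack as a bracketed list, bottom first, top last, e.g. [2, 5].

(re-executing from step 2 with the substitution; state before step 2: [-84])
2 | DROP | []
3 | PUSH -93 | [-93]
4 | DUP | [-93, -93]
5 | MUL | [8649]
6 | PUSH 85 | [8649, 85]

[8649, 85]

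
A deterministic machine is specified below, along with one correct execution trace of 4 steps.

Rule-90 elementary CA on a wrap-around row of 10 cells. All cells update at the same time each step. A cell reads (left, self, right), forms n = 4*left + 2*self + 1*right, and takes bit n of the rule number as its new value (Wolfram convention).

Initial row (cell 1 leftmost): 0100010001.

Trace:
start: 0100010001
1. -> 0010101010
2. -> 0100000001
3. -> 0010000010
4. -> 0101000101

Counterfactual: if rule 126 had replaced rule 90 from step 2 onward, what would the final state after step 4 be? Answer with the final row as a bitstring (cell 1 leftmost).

0110000011

(re-executing steps 2..4 under rule 126; state before step 2: 0010101010)
2. -> 0111111111
3. -> 1100000001
4. -> 0110000011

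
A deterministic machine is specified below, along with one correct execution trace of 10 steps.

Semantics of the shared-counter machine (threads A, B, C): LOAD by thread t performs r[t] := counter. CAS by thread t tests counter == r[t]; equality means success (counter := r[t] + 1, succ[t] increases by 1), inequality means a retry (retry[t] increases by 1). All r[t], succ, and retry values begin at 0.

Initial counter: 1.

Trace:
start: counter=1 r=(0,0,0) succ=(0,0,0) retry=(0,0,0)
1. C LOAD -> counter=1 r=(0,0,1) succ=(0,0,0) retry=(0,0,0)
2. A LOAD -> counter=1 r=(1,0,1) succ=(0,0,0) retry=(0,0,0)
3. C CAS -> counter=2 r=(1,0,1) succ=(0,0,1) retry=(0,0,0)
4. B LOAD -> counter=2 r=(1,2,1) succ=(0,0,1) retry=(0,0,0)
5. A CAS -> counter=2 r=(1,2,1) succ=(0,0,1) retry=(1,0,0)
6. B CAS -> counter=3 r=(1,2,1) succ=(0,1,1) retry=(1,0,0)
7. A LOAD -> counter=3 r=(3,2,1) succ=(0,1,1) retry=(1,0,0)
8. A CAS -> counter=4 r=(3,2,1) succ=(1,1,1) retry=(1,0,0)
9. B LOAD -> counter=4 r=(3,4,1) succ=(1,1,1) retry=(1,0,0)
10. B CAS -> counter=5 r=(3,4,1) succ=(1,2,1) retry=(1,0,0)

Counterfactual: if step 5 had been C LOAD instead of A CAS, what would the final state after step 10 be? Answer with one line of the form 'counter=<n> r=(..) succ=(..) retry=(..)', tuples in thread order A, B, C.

counter=5 r=(3,4,2) succ=(1,2,1) retry=(0,0,0)

(re-executing from step 5 with the substitution; state before step 5: counter=2 r=(1,2,1) succ=(0,0,1) retry=(0,0,0))
5. C LOAD -> counter=2 r=(1,2,2) succ=(0,0,1) retry=(0,0,0)
6. B CAS -> counter=3 r=(1,2,2) succ=(0,1,1) retry=(0,0,0)
7. A LOAD -> counter=3 r=(3,2,2) succ=(0,1,1) retry=(0,0,0)
8. A CAS -> counter=4 r=(3,2,2) succ=(1,1,1) retry=(0,0,0)
9. B LOAD -> counter=4 r=(3,4,2) succ=(1,1,1) retry=(0,0,0)
10. B CAS -> counter=5 r=(3,4,2) succ=(1,2,1) retry=(0,0,0)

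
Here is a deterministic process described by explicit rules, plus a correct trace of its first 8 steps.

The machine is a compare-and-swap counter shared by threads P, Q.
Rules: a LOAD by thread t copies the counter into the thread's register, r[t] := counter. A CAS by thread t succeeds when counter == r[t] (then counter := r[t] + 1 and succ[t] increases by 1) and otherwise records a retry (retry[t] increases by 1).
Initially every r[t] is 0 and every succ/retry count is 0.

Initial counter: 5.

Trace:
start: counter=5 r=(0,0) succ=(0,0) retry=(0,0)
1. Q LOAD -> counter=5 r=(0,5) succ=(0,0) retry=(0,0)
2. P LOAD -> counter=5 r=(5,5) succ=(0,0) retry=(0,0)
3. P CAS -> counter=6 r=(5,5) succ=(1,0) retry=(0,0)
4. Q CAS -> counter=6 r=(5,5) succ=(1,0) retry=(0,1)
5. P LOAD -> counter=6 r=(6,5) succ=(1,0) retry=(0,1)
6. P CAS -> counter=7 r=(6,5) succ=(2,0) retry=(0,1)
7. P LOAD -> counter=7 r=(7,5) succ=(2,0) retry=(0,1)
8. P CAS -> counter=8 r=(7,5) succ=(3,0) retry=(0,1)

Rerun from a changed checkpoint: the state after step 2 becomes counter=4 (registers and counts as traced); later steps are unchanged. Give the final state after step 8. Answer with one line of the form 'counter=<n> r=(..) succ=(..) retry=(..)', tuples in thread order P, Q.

state after step 2 := counter=4 r=(5,5) succ=(0,0) retry=(0,0)
3. P CAS -> counter=4 r=(5,5) succ=(0,0) retry=(1,0)
4. Q CAS -> counter=4 r=(5,5) succ=(0,0) retry=(1,1)
5. P LOAD -> counter=4 r=(4,5) succ=(0,0) retry=(1,1)
6. P CAS -> counter=5 r=(4,5) succ=(1,0) retry=(1,1)
7. P LOAD -> counter=5 r=(5,5) succ=(1,0) retry=(1,1)
8. P CAS -> counter=6 r=(5,5) succ=(2,0) retry=(1,1)

counter=6 r=(5,5) succ=(2,0) retry=(1,1)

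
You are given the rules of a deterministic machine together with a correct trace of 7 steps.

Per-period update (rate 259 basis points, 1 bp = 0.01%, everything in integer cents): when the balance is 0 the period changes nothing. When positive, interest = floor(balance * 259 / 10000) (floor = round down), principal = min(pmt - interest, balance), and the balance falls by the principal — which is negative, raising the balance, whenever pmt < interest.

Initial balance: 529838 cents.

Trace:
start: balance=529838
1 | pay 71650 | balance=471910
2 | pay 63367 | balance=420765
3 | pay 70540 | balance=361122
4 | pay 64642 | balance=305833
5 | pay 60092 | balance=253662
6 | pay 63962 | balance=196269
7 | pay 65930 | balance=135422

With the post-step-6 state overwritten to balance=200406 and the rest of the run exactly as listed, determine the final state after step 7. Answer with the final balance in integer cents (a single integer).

139666

state after step 6 := balance=200406
7 | pay 65930 | balance=139666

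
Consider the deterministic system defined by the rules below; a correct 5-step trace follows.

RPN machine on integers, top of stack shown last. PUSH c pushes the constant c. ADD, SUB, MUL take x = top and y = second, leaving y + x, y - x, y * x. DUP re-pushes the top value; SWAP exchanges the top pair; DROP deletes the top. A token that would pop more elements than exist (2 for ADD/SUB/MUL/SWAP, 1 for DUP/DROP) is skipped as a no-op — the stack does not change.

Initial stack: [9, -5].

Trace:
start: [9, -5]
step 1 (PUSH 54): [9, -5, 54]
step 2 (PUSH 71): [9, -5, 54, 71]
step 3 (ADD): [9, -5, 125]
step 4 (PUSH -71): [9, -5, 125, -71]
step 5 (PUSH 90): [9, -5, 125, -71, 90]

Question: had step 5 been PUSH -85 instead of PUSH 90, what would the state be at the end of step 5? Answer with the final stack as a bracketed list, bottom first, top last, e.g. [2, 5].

(re-executing from step 5 with the substitution; state before step 5: [9, -5, 125, -71])
step 5 (PUSH -85): [9, -5, 125, -71, -85]

[9, -5, 125, -71, -85]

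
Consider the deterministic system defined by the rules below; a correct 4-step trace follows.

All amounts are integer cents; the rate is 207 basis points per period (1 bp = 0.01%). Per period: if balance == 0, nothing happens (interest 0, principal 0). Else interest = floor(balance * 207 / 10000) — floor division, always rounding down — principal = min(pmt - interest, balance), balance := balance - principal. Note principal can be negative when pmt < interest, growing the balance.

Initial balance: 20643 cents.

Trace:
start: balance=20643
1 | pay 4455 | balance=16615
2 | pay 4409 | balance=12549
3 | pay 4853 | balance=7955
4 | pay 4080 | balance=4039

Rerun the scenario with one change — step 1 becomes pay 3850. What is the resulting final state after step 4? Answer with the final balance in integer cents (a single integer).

4683

(re-executing from step 1 with the substitution; state before step 1: balance=20643)
1 | pay 3850 | balance=17220
2 | pay 4409 | balance=13167
3 | pay 4853 | balance=8586
4 | pay 4080 | balance=4683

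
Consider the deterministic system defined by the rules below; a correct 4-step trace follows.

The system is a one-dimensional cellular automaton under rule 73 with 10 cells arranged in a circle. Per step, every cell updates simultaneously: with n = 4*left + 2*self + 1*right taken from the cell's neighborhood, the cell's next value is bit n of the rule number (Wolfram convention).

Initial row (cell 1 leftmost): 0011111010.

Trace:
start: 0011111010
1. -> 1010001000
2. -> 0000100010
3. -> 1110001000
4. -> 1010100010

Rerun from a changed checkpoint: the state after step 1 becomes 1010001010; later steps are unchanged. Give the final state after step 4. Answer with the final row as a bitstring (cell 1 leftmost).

state after step 1 := 1010001010
2. -> 0000100000
3. -> 1110001111
4. -> 0010101000

0010101000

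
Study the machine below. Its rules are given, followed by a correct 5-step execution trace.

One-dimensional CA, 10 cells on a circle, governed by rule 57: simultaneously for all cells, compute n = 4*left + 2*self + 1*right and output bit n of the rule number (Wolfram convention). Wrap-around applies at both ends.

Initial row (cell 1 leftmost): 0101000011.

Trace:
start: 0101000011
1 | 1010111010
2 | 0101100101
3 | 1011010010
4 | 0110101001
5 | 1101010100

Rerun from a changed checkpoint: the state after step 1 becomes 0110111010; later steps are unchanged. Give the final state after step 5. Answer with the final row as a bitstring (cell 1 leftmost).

1101010100

state after step 1 := 0110111010
2 | 0101100101
3 | 1011010010
4 | 0110101001
5 | 1101010100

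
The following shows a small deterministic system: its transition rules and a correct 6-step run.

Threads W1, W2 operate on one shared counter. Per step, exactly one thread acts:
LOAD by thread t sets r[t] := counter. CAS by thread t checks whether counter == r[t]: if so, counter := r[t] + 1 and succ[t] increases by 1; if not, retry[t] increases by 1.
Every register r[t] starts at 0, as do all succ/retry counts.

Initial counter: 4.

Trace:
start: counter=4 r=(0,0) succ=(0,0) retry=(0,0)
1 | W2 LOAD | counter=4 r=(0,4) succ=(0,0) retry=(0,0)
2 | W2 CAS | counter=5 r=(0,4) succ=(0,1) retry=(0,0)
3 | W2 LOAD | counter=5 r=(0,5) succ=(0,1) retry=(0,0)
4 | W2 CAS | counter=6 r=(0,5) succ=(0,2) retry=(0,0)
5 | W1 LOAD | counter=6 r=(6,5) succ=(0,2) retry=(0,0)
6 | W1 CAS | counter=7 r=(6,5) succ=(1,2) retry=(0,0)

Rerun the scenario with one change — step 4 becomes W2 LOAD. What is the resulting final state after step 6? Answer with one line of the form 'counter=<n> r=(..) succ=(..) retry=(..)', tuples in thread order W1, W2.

(re-executing from step 4 with the substitution; state before step 4: counter=5 r=(0,5) succ=(0,1) retry=(0,0))
4 | W2 LOAD | counter=5 r=(0,5) succ=(0,1) retry=(0,0)
5 | W1 LOAD | counter=5 r=(5,5) succ=(0,1) retry=(0,0)
6 | W1 CAS | counter=6 r=(5,5) succ=(1,1) retry=(0,0)

counter=6 r=(5,5) succ=(1,1) retry=(0,0)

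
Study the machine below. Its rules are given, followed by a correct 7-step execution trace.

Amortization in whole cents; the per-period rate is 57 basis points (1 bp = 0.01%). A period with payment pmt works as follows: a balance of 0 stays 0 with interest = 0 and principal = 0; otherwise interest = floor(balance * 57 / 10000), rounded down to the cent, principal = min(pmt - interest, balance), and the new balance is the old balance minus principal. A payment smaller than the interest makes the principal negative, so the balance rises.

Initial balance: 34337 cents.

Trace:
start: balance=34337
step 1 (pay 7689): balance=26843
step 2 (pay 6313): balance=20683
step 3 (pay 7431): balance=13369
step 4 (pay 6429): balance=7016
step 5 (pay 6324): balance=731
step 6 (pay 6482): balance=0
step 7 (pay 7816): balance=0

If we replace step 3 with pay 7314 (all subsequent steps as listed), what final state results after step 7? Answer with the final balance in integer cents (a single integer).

0

(re-executing from step 3 with the substitution; state before step 3: balance=20683)
step 3 (pay 7314): balance=13486
step 4 (pay 6429): balance=7133
step 5 (pay 6324): balance=849
step 6 (pay 6482): balance=0
step 7 (pay 7816): balance=0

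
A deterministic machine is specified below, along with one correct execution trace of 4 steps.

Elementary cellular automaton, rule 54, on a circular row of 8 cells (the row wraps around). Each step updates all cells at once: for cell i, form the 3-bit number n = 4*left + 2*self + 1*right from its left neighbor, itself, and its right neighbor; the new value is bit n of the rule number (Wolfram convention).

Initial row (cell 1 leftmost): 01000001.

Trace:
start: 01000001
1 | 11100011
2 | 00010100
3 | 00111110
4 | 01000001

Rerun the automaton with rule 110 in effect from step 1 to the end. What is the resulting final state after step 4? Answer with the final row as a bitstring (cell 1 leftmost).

11011011

(re-executing steps 1..4 under rule 110; state before step 1: 01000001)
1 | 11000011
2 | 01000110
3 | 11001110
4 | 11011011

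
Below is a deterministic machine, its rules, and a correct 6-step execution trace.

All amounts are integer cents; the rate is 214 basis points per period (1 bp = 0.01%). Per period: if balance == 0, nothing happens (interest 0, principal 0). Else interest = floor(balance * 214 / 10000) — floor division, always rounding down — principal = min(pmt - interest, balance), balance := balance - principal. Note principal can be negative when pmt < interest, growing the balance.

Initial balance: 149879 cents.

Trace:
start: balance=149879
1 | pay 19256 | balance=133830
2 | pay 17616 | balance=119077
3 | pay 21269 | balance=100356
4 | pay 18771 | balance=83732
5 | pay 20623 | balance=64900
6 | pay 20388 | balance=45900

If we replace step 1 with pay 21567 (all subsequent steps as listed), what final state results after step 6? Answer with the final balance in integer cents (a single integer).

(re-executing from step 1 with the substitution; state before step 1: balance=149879)
1 | pay 21567 | balance=131519
2 | pay 17616 | balance=116717
3 | pay 21269 | balance=97945
4 | pay 18771 | balance=81270
5 | pay 20623 | balance=62386
6 | pay 20388 | balance=43333

43333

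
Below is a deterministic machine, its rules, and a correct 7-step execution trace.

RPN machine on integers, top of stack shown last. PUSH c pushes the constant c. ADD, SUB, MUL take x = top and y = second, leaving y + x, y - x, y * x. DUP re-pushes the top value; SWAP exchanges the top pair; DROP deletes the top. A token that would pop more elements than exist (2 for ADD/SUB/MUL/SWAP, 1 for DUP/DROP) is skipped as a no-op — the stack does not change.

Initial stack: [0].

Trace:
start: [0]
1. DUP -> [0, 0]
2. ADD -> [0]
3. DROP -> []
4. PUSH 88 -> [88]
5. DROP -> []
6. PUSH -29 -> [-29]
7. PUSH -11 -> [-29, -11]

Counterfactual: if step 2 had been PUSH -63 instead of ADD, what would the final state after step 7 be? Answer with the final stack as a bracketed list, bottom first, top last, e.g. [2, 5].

(re-executing from step 2 with the substitution; state before step 2: [0, 0])
2. PUSH -63 -> [0, 0, -63]
3. DROP -> [0, 0]
4. PUSH 88 -> [0, 0, 88]
5. DROP -> [0, 0]
6. PUSH -29 -> [0, 0, -29]
7. PUSH -11 -> [0, 0, -29, -11]

[0, 0, -29, -11]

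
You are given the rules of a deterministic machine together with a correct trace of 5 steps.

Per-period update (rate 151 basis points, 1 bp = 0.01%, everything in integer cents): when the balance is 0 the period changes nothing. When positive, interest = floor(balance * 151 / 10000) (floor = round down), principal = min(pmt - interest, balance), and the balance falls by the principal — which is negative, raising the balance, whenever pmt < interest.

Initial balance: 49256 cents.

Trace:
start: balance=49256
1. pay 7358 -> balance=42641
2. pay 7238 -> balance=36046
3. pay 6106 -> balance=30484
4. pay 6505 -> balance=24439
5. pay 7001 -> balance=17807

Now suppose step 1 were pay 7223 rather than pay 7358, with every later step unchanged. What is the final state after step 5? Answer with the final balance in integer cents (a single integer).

(re-executing from step 1 with the substitution; state before step 1: balance=49256)
1. pay 7223 -> balance=42776
2. pay 7238 -> balance=36183
3. pay 6106 -> balance=30623
4. pay 6505 -> balance=24580
5. pay 7001 -> balance=17950

17950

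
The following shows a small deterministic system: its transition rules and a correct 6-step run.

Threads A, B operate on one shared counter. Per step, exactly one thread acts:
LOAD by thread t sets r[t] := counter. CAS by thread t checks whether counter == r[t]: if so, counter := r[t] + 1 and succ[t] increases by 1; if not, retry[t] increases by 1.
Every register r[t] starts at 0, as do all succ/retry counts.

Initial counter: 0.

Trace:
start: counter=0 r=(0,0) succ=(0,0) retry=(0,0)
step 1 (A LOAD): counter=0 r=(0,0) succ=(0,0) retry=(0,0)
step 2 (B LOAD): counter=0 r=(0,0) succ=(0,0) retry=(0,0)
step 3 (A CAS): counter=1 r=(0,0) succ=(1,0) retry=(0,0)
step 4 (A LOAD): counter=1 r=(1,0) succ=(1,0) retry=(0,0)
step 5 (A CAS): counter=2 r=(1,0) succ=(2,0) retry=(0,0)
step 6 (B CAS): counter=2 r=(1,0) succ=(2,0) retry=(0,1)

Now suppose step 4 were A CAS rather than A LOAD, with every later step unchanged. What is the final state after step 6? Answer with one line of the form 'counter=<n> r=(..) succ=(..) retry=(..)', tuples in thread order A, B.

counter=1 r=(0,0) succ=(1,0) retry=(2,1)

(re-executing from step 4 with the substitution; state before step 4: counter=1 r=(0,0) succ=(1,0) retry=(0,0))
step 4 (A CAS): counter=1 r=(0,0) succ=(1,0) retry=(1,0)
step 5 (A CAS): counter=1 r=(0,0) succ=(1,0) retry=(2,0)
step 6 (B CAS): counter=1 r=(0,0) succ=(1,0) retry=(2,1)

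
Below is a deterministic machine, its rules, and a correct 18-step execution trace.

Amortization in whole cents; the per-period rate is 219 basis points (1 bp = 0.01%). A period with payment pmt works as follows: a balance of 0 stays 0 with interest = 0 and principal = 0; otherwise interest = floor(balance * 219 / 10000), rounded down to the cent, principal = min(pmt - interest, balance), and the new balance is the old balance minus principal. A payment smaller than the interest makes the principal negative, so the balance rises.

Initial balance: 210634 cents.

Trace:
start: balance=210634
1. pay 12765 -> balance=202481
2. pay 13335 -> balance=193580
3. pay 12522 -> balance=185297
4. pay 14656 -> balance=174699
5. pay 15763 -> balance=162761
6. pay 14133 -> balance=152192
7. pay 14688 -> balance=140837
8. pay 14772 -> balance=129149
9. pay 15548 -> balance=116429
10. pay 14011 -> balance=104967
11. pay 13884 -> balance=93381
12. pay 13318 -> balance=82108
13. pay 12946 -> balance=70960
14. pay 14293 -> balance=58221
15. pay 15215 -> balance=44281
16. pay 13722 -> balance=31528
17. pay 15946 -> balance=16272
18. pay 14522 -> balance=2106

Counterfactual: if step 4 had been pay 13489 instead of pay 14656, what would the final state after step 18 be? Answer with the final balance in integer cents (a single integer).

3685

(re-executing from step 4 with the substitution; state before step 4: balance=185297)
4. pay 13489 -> balance=175866
5. pay 15763 -> balance=163954
6. pay 14133 -> balance=153411
7. pay 14688 -> balance=142082
8. pay 14772 -> balance=130421
9. pay 15548 -> balance=117729
10. pay 14011 -> balance=106296
11. pay 13884 -> balance=94739
12. pay 13318 -> balance=83495
13. pay 12946 -> balance=72377
14. pay 14293 -> balance=59669
15. pay 15215 -> balance=45760
16. pay 13722 -> balance=33040
17. pay 15946 -> balance=17817
18. pay 14522 -> balance=3685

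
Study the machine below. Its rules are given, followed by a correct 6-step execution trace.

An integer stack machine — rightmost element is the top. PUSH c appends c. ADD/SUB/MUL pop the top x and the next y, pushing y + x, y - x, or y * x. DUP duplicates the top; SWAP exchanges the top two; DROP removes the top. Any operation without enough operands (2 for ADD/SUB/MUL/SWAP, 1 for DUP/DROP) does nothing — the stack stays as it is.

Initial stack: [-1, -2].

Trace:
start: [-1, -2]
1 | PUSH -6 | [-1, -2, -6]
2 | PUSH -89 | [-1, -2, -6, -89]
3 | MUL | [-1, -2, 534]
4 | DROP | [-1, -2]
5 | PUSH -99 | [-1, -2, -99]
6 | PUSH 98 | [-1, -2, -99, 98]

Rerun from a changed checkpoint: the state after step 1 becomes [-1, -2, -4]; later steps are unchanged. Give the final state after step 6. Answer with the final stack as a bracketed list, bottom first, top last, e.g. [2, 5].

state after step 1 := [-1, -2, -4]
2 | PUSH -89 | [-1, -2, -4, -89]
3 | MUL | [-1, -2, 356]
4 | DROP | [-1, -2]
5 | PUSH -99 | [-1, -2, -99]
6 | PUSH 98 | [-1, -2, -99, 98]

[-1, -2, -99, 98]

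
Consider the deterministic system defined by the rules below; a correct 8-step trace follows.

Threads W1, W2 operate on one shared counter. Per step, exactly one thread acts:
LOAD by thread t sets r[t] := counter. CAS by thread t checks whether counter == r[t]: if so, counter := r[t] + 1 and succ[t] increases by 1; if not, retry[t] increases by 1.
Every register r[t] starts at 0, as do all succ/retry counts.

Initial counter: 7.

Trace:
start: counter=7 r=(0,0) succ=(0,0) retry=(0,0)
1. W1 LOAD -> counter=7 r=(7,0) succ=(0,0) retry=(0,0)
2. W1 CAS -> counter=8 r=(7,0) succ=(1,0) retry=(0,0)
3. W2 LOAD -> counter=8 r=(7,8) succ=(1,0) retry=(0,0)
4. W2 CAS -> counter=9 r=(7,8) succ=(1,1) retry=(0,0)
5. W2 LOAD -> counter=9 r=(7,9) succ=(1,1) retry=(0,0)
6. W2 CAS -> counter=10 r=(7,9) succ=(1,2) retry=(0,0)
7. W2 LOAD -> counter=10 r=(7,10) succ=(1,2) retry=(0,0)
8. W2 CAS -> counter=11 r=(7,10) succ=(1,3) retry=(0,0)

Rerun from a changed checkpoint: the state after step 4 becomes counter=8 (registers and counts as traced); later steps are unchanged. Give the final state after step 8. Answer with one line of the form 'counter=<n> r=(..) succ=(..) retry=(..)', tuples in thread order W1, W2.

state after step 4 := counter=8 r=(7,8) succ=(1,1) retry=(0,0)
5. W2 LOAD -> counter=8 r=(7,8) succ=(1,1) retry=(0,0)
6. W2 CAS -> counter=9 r=(7,8) succ=(1,2) retry=(0,0)
7. W2 LOAD -> counter=9 r=(7,9) succ=(1,2) retry=(0,0)
8. W2 CAS -> counter=10 r=(7,9) succ=(1,3) retry=(0,0)

counter=10 r=(7,9) succ=(1,3) retry=(0,0)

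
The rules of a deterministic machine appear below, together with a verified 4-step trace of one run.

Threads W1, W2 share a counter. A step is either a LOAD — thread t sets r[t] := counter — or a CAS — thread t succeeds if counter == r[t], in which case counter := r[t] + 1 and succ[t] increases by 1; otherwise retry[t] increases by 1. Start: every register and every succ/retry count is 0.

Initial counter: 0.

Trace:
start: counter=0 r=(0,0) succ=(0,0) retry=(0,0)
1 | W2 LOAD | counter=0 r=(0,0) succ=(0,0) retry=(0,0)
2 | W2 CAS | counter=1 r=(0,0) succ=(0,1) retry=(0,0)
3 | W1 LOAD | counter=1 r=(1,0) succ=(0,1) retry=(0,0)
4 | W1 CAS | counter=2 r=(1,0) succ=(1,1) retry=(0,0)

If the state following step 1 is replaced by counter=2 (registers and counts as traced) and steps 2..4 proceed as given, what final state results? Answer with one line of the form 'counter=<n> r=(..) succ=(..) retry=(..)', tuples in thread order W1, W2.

counter=3 r=(2,0) succ=(1,0) retry=(0,1)

state after step 1 := counter=2 r=(0,0) succ=(0,0) retry=(0,0)
2 | W2 CAS | counter=2 r=(0,0) succ=(0,0) retry=(0,1)
3 | W1 LOAD | counter=2 r=(2,0) succ=(0,0) retry=(0,1)
4 | W1 CAS | counter=3 r=(2,0) succ=(1,0) retry=(0,1)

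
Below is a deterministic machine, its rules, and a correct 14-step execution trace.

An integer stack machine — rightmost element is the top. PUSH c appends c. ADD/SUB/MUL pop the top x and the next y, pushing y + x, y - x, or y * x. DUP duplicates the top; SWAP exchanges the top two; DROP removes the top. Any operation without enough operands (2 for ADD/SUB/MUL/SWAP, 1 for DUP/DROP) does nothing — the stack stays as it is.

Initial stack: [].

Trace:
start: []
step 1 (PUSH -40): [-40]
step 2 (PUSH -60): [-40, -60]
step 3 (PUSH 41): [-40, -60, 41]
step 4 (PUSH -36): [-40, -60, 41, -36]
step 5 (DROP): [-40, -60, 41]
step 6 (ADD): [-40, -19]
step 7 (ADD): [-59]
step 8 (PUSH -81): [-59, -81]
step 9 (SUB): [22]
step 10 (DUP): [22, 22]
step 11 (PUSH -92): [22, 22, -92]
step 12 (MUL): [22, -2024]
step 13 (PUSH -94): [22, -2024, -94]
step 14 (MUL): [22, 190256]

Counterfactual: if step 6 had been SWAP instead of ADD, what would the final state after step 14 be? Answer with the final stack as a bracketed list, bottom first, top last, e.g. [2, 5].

[-40, 62, 536176]

(re-executing from step 6 with the substitution; state before step 6: [-40, -60, 41])
step 6 (SWAP): [-40, 41, -60]
step 7 (ADD): [-40, -19]
step 8 (PUSH -81): [-40, -19, -81]
step 9 (SUB): [-40, 62]
step 10 (DUP): [-40, 62, 62]
step 11 (PUSH -92): [-40, 62, 62, -92]
step 12 (MUL): [-40, 62, -5704]
step 13 (PUSH -94): [-40, 62, -5704, -94]
step 14 (MUL): [-40, 62, 536176]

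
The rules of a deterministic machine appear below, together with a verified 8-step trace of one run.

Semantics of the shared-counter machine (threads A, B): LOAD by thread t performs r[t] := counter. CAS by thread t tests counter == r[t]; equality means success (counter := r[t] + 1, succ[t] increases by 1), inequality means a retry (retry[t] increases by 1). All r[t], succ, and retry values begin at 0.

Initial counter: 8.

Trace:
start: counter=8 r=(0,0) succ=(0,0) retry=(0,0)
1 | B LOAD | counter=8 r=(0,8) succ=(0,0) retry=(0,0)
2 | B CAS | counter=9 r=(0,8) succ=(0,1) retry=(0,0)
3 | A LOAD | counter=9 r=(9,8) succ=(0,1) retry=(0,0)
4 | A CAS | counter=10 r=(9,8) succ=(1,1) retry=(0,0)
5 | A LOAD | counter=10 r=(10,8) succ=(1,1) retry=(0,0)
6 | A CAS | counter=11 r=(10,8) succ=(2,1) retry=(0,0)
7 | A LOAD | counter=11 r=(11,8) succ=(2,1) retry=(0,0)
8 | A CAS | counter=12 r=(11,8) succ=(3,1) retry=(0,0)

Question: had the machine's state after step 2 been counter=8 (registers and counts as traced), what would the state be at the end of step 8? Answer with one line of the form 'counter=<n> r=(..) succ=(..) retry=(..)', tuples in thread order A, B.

state after step 2 := counter=8 r=(0,8) succ=(0,1) retry=(0,0)
3 | A LOAD | counter=8 r=(8,8) succ=(0,1) retry=(0,0)
4 | A CAS | counter=9 r=(8,8) succ=(1,1) retry=(0,0)
5 | A LOAD | counter=9 r=(9,8) succ=(1,1) retry=(0,0)
6 | A CAS | counter=10 r=(9,8) succ=(2,1) retry=(0,0)
7 | A LOAD | counter=10 r=(10,8) succ=(2,1) retry=(0,0)
8 | A CAS | counter=11 r=(10,8) succ=(3,1) retry=(0,0)

counter=11 r=(10,8) succ=(3,1) retry=(0,0)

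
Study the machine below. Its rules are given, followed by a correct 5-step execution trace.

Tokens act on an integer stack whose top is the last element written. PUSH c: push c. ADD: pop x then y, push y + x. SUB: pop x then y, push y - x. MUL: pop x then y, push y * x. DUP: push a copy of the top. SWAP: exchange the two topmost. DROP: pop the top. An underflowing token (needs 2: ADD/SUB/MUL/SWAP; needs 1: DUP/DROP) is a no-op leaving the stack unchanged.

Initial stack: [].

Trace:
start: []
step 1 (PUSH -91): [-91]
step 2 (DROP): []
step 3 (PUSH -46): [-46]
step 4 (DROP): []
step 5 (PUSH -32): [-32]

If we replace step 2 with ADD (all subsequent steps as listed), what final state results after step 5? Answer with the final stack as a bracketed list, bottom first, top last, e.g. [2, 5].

[-91, -32]

(re-executing from step 2 with the substitution; state before step 2: [-91])
step 2 (ADD): [-91]
step 3 (PUSH -46): [-91, -46]
step 4 (DROP): [-91]
step 5 (PUSH -32): [-91, -32]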